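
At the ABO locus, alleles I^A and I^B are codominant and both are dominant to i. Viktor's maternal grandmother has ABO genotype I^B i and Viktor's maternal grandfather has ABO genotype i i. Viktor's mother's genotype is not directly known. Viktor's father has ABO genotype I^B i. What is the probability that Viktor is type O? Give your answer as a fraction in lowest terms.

3/8

Viktor's mother's ABO genotype from I^B i × i i: 1/2 I^B i, 1/2 i i.
Crossing each possibility with the father I^B i and summing P(type O): 1/2·1/4 + 1/2·1/2 = 3/8.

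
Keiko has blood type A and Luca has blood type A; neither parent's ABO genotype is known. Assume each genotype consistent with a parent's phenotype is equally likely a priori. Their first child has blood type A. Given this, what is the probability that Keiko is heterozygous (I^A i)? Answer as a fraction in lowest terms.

Possible genotypes: Keiko ∈ {I^A I^A, I^A i}; Luca ∈ {I^A I^A, I^A i}.
Weight each parental genotype pair by prior × P(type-A child):
  I^A I^A × I^A I^A: posterior weight 4/15.
  I^A I^A × I^A i: posterior weight 4/15.
  I^A i × I^A I^A: posterior weight 4/15.
  I^A i × I^A i: posterior weight 1/5.
Sum the posterior weight over pairs where Keiko is I^A i: 7/15.

7/15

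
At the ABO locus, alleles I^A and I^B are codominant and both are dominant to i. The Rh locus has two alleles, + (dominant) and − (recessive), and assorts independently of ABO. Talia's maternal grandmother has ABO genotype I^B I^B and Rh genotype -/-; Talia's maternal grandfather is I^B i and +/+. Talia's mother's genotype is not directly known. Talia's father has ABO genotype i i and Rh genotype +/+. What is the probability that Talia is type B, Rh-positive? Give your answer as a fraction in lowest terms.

3/4

Talia's mother's ABO genotype from I^B I^B × I^B i: 1/2 I^B I^B, 1/2 I^B i.
Crossing each possibility with the father i i and summing P(type B): 1/2·1 + 1/2·1/2 = 3/4.
Similarly for Rh via the mother's Rh distribution: P(Rh+) = 1.
Independent loci: 3/4 × 1 = 3/4.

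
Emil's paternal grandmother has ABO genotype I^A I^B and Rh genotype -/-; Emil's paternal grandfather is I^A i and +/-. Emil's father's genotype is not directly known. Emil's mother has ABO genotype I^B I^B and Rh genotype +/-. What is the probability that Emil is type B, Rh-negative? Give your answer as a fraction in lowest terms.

3/16

Emil's father's ABO genotype from I^A I^B × I^A i: 1/4 I^A I^A, 1/4 I^A I^B, 1/4 I^A i, 1/4 I^B i.
Crossing each possibility with the mother I^B I^B and summing P(type B): 1/4·0 + 1/4·1/2 + 1/4·1/2 + 1/4·1 = 1/2.
Similarly for Rh via the father's Rh distribution: P(Rh-) = 3/8.
Independent loci: 1/2 × 3/8 = 3/16.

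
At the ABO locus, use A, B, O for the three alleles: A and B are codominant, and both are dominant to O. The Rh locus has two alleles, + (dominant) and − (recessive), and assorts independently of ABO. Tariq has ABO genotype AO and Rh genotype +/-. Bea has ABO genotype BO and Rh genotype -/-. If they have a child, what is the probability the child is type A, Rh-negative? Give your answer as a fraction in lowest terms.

ABO cross AO × BO → offspring phenotypes: 1/4 O, 1/4 A, 1/4 B, 1/4 AB.
Rh cross +/- × -/- → 1/2 Rh+, 1/2 Rh-.
Independent loci: P(type A, Rh-negative) = 1/4 × 1/2 = 1/8.

1/8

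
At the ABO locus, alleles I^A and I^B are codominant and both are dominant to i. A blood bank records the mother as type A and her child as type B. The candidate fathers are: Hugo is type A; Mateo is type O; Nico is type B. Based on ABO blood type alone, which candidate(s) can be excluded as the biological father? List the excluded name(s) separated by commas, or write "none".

Hugo, Mateo

A candidate is excluded only if no genotype consistent with his phenotype could produce a type B child with a type A mother.
Hugo (type A): no genotype consistent with that phenotype can produce a type-B child with a type-A mother.
Mateo (type O): no genotype consistent with that phenotype can produce a type-B child with a type-A mother.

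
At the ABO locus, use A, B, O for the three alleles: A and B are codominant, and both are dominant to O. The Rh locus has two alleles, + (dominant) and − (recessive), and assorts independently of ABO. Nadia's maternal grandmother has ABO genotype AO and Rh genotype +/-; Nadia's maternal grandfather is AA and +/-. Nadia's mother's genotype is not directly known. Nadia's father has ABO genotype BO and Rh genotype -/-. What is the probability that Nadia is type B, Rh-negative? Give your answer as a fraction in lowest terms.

1/16

Nadia's mother's ABO genotype from AO × AA: 1/2 AA, 1/2 AO.
Crossing each possibility with the father BO and summing P(type B): 1/2·0 + 1/2·1/4 = 1/8.
Similarly for Rh via the mother's Rh distribution: P(Rh-) = 1/2.
Independent loci: 1/8 × 1/2 = 1/16.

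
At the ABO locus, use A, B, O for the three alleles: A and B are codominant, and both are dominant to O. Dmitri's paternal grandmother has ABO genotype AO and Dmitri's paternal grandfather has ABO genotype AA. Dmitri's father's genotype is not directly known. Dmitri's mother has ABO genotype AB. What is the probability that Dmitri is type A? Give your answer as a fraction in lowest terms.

Dmitri's father's ABO genotype from AO × AA: 1/2 AA, 1/2 AO.
Crossing each possibility with the mother AB and summing P(type A): 1/2·1/2 + 1/2·1/2 = 1/2.

1/2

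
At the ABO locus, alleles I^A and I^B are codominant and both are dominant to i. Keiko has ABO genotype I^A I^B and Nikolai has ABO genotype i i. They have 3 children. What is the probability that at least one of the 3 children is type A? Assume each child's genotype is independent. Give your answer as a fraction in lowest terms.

ABO cross I^A I^B × i i → 1/2 A, 1/2 B.
So P(type A) = 1/2 per child.
P(none) = (1/2)^3 = 1/8; P(at least one) = 1 − 1/8 = 7/8.

7/8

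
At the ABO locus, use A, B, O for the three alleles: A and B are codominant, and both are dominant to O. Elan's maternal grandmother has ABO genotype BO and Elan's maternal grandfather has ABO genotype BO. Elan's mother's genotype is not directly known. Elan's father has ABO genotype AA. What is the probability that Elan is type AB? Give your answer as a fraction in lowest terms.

Elan's mother's ABO genotype from BO × BO: 1/4 BB, 1/2 BO, 1/4 OO.
Crossing each possibility with the father AA and summing P(type AB): 1/4·1 + 1/2·1/2 + 1/4·0 = 1/2.

1/2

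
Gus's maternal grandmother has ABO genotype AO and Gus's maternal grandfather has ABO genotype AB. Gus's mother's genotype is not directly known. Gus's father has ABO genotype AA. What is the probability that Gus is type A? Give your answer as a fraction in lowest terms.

3/4

Gus's mother's ABO genotype from AO × AB: 1/4 AA, 1/4 AB, 1/4 AO, 1/4 BO.
Crossing each possibility with the father AA and summing P(type A): 1/4·1 + 1/4·1/2 + 1/4·1 + 1/4·1/2 = 3/4.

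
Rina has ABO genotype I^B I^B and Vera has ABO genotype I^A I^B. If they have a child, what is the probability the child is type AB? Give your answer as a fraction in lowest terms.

ABO cross I^B I^B × I^A I^B → offspring phenotypes: 1/2 B, 1/2 AB.
So P(type AB) = 1/2.

1/2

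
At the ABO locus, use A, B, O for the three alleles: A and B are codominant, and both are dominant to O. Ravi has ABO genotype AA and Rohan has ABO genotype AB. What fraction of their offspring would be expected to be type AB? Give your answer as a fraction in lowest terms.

ABO cross AA × AB → offspring phenotypes: 1/2 A, 1/2 AB.
So P(type AB) = 1/2.

1/2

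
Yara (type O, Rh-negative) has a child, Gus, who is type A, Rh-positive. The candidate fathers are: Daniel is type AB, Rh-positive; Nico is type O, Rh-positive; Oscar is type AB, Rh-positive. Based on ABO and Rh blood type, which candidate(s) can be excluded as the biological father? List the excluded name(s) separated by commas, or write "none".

Nico

A candidate is excluded only if no genotype consistent with his phenotype could produce a type A, Rh-positive child with a type O, Rh-negative mother.
Nico (type O, Rh+): no genotype consistent with that phenotype can produce a type-A Rh+ child with a type-O mother.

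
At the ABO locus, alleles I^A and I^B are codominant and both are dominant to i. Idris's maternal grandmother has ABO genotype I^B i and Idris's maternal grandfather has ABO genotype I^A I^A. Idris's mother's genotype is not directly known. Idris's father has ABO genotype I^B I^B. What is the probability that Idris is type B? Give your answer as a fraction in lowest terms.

Idris's mother's ABO genotype from I^B i × I^A I^A: 1/2 I^A I^B, 1/2 I^A i.
Crossing each possibility with the father I^B I^B and summing P(type B): 1/2·1/2 + 1/2·1/2 = 1/2.

1/2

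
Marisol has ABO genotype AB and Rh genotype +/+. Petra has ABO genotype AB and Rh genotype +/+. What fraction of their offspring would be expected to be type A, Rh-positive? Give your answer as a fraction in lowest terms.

ABO cross AB × AB → offspring phenotypes: 1/4 A, 1/4 B, 1/2 AB.
Rh cross +/+ × +/+ → 1 Rh+.
Independent loci: P(type A, Rh-positive) = 1/4 × 1 = 1/4.

1/4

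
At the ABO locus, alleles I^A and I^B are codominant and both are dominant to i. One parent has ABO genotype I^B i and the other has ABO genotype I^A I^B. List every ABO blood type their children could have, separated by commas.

A, B, AB

Gametes from I^B i × I^A I^B give offspring ABO genotypes I^A I^B, I^A i, I^B I^B, I^B i, i.e. phenotypes A, B, AB.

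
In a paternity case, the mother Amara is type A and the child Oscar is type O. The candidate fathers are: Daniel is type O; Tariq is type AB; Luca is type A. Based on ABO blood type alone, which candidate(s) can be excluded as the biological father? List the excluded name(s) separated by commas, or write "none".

A candidate is excluded only if no genotype consistent with his phenotype could produce a type O child with a type A mother.
Tariq (type AB): no genotype consistent with that phenotype can produce a type-O child with a type-A mother.

Tariq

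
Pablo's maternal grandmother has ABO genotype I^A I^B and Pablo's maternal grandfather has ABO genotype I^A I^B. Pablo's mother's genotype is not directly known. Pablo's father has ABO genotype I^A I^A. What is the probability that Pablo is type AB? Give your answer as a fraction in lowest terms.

Pablo's mother's ABO genotype from I^A I^B × I^A I^B: 1/4 I^A I^A, 1/2 I^A I^B, 1/4 I^B I^B.
Crossing each possibility with the father I^A I^A and summing P(type AB): 1/4·0 + 1/2·1/2 + 1/4·1 = 1/2.

1/2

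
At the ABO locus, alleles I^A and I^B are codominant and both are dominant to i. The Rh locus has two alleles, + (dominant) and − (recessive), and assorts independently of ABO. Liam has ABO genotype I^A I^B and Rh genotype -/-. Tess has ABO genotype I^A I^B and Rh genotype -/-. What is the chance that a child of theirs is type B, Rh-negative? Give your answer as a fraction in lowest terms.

1/4

ABO cross I^A I^B × I^A I^B → offspring phenotypes: 1/4 A, 1/4 B, 1/2 AB.
Rh cross -/- × -/- → 1 Rh-.
Independent loci: P(type B, Rh-negative) = 1/4 × 1 = 1/4.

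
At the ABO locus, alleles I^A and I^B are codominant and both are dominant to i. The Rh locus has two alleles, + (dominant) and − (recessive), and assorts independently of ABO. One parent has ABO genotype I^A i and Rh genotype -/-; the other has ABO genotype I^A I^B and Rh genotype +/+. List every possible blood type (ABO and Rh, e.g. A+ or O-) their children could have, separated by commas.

A+, B+, AB+

Gametes from I^A i × I^A I^B give offspring ABO genotypes I^A I^A, I^A I^B, I^A i, I^B i, i.e. phenotypes A, B, AB.
Rh cross -/- × +/+ → phenotypes Rh+.
Combining independently: A+, B+, AB+.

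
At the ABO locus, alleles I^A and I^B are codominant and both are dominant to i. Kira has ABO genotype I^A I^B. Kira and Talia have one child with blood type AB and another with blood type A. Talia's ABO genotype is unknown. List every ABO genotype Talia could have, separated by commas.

For each candidate genotype of Talia, check whether crossing it with I^A I^B can produce every observed child phenotype.
  I^A I^A → possible child types {A, AB} ✓
  I^A I^B → possible child types {A, B, AB} ✓
  I^A i → possible child types {A, B, AB} ✓
  I^B I^B → possible child types {B, AB} ✗
  I^B i → possible child types {A, B, AB} ✓
  i i → possible child types {A, B} ✗

I^A I^A, I^A I^B, I^A i, I^B i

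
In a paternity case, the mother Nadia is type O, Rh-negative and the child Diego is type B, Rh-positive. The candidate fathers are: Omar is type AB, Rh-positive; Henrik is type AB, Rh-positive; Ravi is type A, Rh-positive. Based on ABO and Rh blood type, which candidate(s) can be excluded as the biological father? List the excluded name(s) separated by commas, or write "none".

A candidate is excluded only if no genotype consistent with his phenotype could produce a type B, Rh-positive child with a type O, Rh-negative mother.
Ravi (type A, Rh+): no genotype consistent with that phenotype can produce a type-B Rh+ child with a type-O mother.

Ravi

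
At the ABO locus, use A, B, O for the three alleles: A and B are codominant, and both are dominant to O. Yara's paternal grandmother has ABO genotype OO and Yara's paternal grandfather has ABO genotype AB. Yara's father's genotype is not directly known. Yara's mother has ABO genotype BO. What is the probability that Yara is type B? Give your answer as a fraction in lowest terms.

Yara's father's ABO genotype from OO × AB: 1/2 AO, 1/2 BO.
Crossing each possibility with the mother BO and summing P(type B): 1/2·1/4 + 1/2·3/4 = 1/2.

1/2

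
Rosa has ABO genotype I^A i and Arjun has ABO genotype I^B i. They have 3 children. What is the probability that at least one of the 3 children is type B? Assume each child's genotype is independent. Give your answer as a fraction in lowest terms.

ABO cross I^A i × I^B i → 1/4 O, 1/4 A, 1/4 B, 1/4 AB.
So P(type B) = 1/4 per child.
P(none) = (3/4)^3 = 27/64; P(at least one) = 1 − 27/64 = 37/64.

37/64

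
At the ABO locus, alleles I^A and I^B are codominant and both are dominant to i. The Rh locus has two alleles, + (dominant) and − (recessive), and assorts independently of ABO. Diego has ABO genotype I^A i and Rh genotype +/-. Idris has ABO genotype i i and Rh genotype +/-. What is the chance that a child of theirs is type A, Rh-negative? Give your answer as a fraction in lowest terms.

ABO cross I^A i × i i → offspring phenotypes: 1/2 O, 1/2 A.
Rh cross +/- × +/- → 3/4 Rh+, 1/4 Rh-.
Independent loci: P(type A, Rh-negative) = 1/2 × 1/4 = 1/8.

1/8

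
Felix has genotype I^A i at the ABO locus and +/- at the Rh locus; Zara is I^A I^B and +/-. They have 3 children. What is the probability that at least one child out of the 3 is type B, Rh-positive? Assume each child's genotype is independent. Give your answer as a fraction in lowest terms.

ABO cross I^A i × I^A I^B → 1/2 A, 1/4 B, 1/4 AB.
Rh cross +/- × +/- → 3/4 Rh+, 1/4 Rh-; so P(type B, Rh-positive) = 1/4 × 3/4 = 3/16 per child.
P(none) = (13/16)^3 = 2197/4096; P(at least one) = 1 − 2197/4096 = 1899/4096.

1899/4096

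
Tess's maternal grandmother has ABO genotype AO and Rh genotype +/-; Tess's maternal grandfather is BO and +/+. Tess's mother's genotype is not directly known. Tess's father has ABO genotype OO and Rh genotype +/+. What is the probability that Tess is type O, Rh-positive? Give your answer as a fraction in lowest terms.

1/2

Tess's mother's ABO genotype from AO × BO: 1/4 AB, 1/4 AO, 1/4 BO, 1/4 OO.
Crossing each possibility with the father OO and summing P(type O): 1/4·0 + 1/4·1/2 + 1/4·1/2 + 1/4·1 = 1/2.
Similarly for Rh via the mother's Rh distribution: P(Rh+) = 1.
Independent loci: 1/2 × 1 = 1/2.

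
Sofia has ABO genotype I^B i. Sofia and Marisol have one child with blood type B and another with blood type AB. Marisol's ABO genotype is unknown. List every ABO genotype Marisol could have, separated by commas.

For each candidate genotype of Marisol, check whether crossing it with I^B i can produce every observed child phenotype.
  I^A I^A → possible child types {A, AB} ✗
  I^A I^B → possible child types {A, B, AB} ✓
  I^A i → possible child types {O, A, B, AB} ✓
  I^B I^B → possible child types {B} ✗
  I^B i → possible child types {O, B} ✗
  i i → possible child types {O, B} ✗

I^A I^B, I^A i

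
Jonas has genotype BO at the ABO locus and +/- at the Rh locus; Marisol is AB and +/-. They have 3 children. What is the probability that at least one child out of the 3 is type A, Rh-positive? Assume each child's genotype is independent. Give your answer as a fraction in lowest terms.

1899/4096

ABO cross BO × AB → 1/4 A, 1/2 B, 1/4 AB.
Rh cross +/- × +/- → 3/4 Rh+, 1/4 Rh-; so P(type A, Rh-positive) = 1/4 × 3/4 = 3/16 per child.
P(none) = (13/16)^3 = 2197/4096; P(at least one) = 1 − 2197/4096 = 1899/4096.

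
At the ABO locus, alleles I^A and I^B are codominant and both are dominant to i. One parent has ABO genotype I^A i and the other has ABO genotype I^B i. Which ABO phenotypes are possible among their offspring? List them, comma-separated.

Gametes from I^A i × I^B i give offspring ABO genotypes I^A I^B, I^A i, I^B i, i i, i.e. phenotypes O, A, B, AB.

O, A, B, AB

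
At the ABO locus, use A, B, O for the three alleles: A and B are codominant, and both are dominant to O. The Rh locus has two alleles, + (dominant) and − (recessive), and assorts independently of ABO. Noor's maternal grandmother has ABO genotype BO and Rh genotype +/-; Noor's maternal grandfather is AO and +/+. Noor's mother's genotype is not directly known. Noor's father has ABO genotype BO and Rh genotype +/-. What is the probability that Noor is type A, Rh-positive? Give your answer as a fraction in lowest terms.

Noor's mother's ABO genotype from BO × AO: 1/4 AB, 1/4 AO, 1/4 BO, 1/4 OO.
Crossing each possibility with the father BO and summing P(type A): 1/4·1/4 + 1/4·1/4 + 1/4·0 + 1/4·0 = 1/8.
Similarly for Rh via the mother's Rh distribution: P(Rh+) = 7/8.
Independent loci: 1/8 × 7/8 = 7/64.

7/64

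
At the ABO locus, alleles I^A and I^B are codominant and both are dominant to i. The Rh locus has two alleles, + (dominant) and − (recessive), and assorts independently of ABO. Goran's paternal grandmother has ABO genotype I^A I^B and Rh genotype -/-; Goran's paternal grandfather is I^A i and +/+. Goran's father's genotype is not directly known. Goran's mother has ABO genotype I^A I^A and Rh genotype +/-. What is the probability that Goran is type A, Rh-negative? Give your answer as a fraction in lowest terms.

3/16

Goran's father's ABO genotype from I^A I^B × I^A i: 1/4 I^A I^A, 1/4 I^A I^B, 1/4 I^A i, 1/4 I^B i.
Crossing each possibility with the mother I^A I^A and summing P(type A): 1/4·1 + 1/4·1/2 + 1/4·1 + 1/4·1/2 = 3/4.
Similarly for Rh via the father's Rh distribution: P(Rh-) = 1/4.
Independent loci: 3/4 × 1/4 = 3/16.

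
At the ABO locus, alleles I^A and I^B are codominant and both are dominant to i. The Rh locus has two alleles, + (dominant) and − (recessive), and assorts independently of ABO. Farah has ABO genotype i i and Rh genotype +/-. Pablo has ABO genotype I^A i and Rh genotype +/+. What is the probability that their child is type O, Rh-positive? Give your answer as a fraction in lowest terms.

1/2

ABO cross i i × I^A i → offspring phenotypes: 1/2 O, 1/2 A.
Rh cross +/- × +/+ → 1 Rh+.
Independent loci: P(type O, Rh-positive) = 1/2 × 1 = 1/2.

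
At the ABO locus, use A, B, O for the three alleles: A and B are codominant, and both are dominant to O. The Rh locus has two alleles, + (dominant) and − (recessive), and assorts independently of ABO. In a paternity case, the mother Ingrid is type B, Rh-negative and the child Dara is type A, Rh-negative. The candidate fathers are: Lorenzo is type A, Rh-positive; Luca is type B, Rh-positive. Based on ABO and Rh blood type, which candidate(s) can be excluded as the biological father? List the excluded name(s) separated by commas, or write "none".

A candidate is excluded only if no genotype consistent with his phenotype could produce a type A, Rh-negative child with a type B, Rh-negative mother.
Luca (type B, Rh+): no genotype consistent with that phenotype can produce a type-A Rh- child with a type-B mother.

Luca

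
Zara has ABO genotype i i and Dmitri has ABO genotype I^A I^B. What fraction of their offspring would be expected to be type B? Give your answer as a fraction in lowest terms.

1/2

ABO cross i i × I^A I^B → offspring phenotypes: 1/2 A, 1/2 B.
So P(type B) = 1/2.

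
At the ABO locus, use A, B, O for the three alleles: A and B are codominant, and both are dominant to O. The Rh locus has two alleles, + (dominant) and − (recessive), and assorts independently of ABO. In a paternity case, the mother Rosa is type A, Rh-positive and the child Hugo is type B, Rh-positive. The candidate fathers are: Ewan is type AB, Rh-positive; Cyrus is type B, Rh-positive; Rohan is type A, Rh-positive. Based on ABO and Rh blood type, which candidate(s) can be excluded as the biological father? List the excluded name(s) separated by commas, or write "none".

Rohan

A candidate is excluded only if no genotype consistent with his phenotype could produce a type B, Rh-positive child with a type A, Rh-positive mother.
Rohan (type A, Rh+): no genotype consistent with that phenotype can produce a type-B Rh+ child with a type-A mother.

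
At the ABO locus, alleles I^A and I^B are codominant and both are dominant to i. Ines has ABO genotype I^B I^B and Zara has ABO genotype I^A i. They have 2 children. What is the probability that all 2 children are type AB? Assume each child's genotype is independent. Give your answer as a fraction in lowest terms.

1/4

ABO cross I^B I^B × I^A i → 1/2 B, 1/2 AB.
So P(type AB) = 1/2 per child.
All 2 independent: (1/2)^2 = 1/4.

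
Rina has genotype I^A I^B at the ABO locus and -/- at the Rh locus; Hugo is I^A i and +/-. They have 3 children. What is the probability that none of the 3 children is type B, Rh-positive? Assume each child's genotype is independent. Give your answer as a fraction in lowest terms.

ABO cross I^A I^B × I^A i → 1/2 A, 1/4 B, 1/4 AB.
Rh cross -/- × +/- → 1/2 Rh+, 1/2 Rh-; so P(type B, Rh-positive) = 1/4 × 1/2 = 1/8 per child.
P(not type B, Rh-positive) = 7/8 for one child; (7/8)^3 = 343/512.

343/512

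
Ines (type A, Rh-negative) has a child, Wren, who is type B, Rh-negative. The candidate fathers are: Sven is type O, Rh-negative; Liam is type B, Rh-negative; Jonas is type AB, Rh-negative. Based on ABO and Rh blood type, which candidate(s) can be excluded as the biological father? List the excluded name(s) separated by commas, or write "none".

Sven

A candidate is excluded only if no genotype consistent with his phenotype could produce a type B, Rh-negative child with a type A, Rh-negative mother.
Sven (type O, Rh-): no genotype consistent with that phenotype can produce a type-B Rh- child with a type-A mother.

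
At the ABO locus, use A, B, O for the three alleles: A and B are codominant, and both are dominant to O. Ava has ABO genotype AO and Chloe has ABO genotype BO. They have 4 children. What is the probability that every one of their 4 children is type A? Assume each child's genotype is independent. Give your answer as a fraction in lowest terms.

ABO cross AO × BO → 1/4 O, 1/4 A, 1/4 B, 1/4 AB.
So P(type A) = 1/4 per child.
All 4 independent: (1/4)^4 = 1/256.

1/256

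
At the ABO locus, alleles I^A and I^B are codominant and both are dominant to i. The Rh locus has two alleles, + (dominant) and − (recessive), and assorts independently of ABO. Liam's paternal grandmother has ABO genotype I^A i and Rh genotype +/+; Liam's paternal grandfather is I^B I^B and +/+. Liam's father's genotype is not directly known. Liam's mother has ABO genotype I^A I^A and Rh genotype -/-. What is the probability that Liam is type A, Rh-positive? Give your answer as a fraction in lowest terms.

Liam's father's ABO genotype from I^A i × I^B I^B: 1/2 I^A I^B, 1/2 I^B i.
Crossing each possibility with the mother I^A I^A and summing P(type A): 1/2·1/2 + 1/2·1/2 = 1/2.
Similarly for Rh via the father's Rh distribution: P(Rh+) = 1.
Independent loci: 1/2 × 1 = 1/2.

1/2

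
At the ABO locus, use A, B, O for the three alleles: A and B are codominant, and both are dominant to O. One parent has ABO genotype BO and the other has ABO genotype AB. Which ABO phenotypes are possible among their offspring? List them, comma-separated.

Gametes from BO × AB give offspring ABO genotypes AB, AO, BB, BO, i.e. phenotypes A, B, AB.

A, B, AB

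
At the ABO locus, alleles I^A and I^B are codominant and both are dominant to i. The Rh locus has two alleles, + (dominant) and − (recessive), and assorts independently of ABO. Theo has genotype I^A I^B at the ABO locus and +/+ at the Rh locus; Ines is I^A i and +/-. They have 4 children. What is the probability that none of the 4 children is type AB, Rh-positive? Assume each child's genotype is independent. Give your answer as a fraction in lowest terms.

81/256

ABO cross I^A I^B × I^A i → 1/2 A, 1/4 B, 1/4 AB.
Rh cross +/+ × +/- → 1 Rh+; so P(type AB, Rh-positive) = 1/4 × 1 = 1/4 per child.
P(not type AB, Rh-positive) = 3/4 for one child; (3/4)^4 = 81/256.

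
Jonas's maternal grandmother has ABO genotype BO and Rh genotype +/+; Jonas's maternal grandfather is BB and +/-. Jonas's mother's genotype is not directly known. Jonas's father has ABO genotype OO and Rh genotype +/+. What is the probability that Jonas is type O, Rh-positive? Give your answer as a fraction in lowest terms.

Jonas's mother's ABO genotype from BO × BB: 1/2 BB, 1/2 BO.
Crossing each possibility with the father OO and summing P(type O): 1/2·0 + 1/2·1/2 = 1/4.
Similarly for Rh via the mother's Rh distribution: P(Rh+) = 1.
Independent loci: 1/4 × 1 = 1/4.

1/4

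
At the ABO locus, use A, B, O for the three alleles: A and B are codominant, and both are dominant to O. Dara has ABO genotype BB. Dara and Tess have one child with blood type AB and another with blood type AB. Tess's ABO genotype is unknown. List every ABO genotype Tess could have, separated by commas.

AA, AB, AO

For each candidate genotype of Tess, check whether crossing it with BB can produce every observed child phenotype.
  AA → possible child types {AB} ✓
  AB → possible child types {B, AB} ✓
  AO → possible child types {B, AB} ✓
  BB → possible child types {B} ✗
  BO → possible child types {B} ✗
  OO → possible child types {B} ✗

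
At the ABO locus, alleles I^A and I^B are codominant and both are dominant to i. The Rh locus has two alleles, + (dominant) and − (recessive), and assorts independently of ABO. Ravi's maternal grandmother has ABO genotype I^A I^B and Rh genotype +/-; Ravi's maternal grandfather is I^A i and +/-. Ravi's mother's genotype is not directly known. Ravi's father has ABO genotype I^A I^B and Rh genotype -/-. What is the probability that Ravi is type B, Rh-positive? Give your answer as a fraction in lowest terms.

Ravi's mother's ABO genotype from I^A I^B × I^A i: 1/4 I^A I^A, 1/4 I^A I^B, 1/4 I^A i, 1/4 I^B i.
Crossing each possibility with the father I^A I^B and summing P(type B): 1/4·0 + 1/4·1/4 + 1/4·1/4 + 1/4·1/2 = 1/4.
Similarly for Rh via the mother's Rh distribution: P(Rh+) = 1/2.
Independent loci: 1/4 × 1/2 = 1/8.

1/8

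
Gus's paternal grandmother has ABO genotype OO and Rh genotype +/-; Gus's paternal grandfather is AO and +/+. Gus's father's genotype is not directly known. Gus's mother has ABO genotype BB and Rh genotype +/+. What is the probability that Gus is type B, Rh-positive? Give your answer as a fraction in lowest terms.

3/4

Gus's father's ABO genotype from OO × AO: 1/2 AO, 1/2 OO.
Crossing each possibility with the mother BB and summing P(type B): 1/2·1/2 + 1/2·1 = 3/4.
Similarly for Rh via the father's Rh distribution: P(Rh+) = 1.
Independent loci: 3/4 × 1 = 3/4.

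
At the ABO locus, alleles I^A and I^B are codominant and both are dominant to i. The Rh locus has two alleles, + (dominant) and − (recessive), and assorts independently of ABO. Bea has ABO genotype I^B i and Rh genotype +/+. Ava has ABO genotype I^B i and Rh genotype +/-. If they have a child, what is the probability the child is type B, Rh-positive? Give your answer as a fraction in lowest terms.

3/4

ABO cross I^B i × I^B i → offspring phenotypes: 1/4 O, 3/4 B.
Rh cross +/+ × +/- → 1 Rh+.
Independent loci: P(type B, Rh-positive) = 3/4 × 1 = 3/4.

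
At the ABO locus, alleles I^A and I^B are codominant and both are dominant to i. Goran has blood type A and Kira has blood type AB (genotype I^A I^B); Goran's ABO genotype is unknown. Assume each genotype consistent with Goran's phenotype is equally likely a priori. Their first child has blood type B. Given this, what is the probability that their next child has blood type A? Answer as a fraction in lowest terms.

1/2

Possible genotypes: Goran ∈ {I^A I^A, I^A i}; Kira ∈ {I^A I^B}.
Weight each parental genotype pair by prior × P(type-B child):
  I^A i × I^A I^B: posterior weight 1; P(next child type A) = 1/2.
Weighted sum = 1/2.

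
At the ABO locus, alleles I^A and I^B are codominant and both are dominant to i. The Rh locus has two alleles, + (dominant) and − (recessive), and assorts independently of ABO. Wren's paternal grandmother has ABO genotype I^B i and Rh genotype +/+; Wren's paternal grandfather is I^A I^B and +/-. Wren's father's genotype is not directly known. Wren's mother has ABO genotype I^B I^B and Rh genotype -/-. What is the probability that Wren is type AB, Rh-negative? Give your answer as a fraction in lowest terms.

Wren's father's ABO genotype from I^B i × I^A I^B: 1/4 I^A I^B, 1/4 I^A i, 1/4 I^B I^B, 1/4 I^B i.
Crossing each possibility with the mother I^B I^B and summing P(type AB): 1/4·1/2 + 1/4·1/2 + 1/4·0 + 1/4·0 = 1/4.
Similarly for Rh via the father's Rh distribution: P(Rh-) = 1/4.
Independent loci: 1/4 × 1/4 = 1/16.

1/16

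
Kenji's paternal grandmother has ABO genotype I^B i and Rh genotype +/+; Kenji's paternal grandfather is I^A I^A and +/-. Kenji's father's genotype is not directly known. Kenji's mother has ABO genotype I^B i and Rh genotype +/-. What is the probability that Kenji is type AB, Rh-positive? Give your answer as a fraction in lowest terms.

Kenji's father's ABO genotype from I^B i × I^A I^A: 1/2 I^A I^B, 1/2 I^A i.
Crossing each possibility with the mother I^B i and summing P(type AB): 1/2·1/4 + 1/2·1/4 = 1/4.
Similarly for Rh via the father's Rh distribution: P(Rh+) = 7/8.
Independent loci: 1/4 × 7/8 = 7/32.

7/32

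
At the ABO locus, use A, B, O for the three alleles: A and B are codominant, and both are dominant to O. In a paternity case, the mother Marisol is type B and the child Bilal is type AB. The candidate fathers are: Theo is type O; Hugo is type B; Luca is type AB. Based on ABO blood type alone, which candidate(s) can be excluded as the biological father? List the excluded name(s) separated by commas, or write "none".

A candidate is excluded only if no genotype consistent with his phenotype could produce a type AB child with a type B mother.
Theo (type O): no genotype consistent with that phenotype can produce a type-AB child with a type-B mother.
Hugo (type B): no genotype consistent with that phenotype can produce a type-AB child with a type-B mother.

Theo, Hugo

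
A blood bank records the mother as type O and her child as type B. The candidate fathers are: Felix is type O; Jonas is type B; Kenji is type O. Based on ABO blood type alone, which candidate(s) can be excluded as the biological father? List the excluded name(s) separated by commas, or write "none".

A candidate is excluded only if no genotype consistent with his phenotype could produce a type B child with a type O mother.
Felix (type O): no genotype consistent with that phenotype can produce a type-B child with a type-O mother.
Kenji (type O): no genotype consistent with that phenotype can produce a type-B child with a type-O mother.

Felix, Kenji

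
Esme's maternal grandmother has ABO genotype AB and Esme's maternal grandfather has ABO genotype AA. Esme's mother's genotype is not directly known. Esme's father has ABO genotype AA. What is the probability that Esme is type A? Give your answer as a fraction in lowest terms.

Esme's mother's ABO genotype from AB × AA: 1/2 AA, 1/2 AB.
Crossing each possibility with the father AA and summing P(type A): 1/2·1 + 1/2·1/2 = 3/4.

3/4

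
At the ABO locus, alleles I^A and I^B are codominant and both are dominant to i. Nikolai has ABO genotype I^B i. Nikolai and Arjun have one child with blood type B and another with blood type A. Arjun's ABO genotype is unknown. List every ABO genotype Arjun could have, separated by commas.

I^A I^B, I^A i

For each candidate genotype of Arjun, check whether crossing it with I^B i can produce every observed child phenotype.
  I^A I^A → possible child types {A, AB} ✗
  I^A I^B → possible child types {A, B, AB} ✓
  I^A i → possible child types {O, A, B, AB} ✓
  I^B I^B → possible child types {B} ✗
  I^B i → possible child types {O, B} ✗
  i i → possible child types {O, B} ✗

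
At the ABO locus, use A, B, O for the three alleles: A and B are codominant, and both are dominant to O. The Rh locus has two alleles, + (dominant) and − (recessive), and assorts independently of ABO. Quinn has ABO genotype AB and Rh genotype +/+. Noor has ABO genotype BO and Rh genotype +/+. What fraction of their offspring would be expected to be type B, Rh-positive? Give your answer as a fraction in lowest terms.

ABO cross AB × BO → offspring phenotypes: 1/4 A, 1/2 B, 1/4 AB.
Rh cross +/+ × +/+ → 1 Rh+.
Independent loci: P(type B, Rh-positive) = 1/2 × 1 = 1/2.

1/2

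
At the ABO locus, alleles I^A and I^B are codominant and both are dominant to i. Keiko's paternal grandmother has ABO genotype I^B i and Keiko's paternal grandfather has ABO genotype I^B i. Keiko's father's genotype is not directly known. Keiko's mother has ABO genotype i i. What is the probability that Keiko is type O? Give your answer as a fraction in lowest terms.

Keiko's father's ABO genotype from I^B i × I^B i: 1/4 I^B I^B, 1/2 I^B i, 1/4 i i.
Crossing each possibility with the mother i i and summing P(type O): 1/4·0 + 1/2·1/2 + 1/4·1 = 1/2.

1/2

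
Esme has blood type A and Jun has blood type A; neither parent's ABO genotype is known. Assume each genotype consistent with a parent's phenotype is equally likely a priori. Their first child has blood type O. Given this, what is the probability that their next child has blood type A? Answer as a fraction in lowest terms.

Possible genotypes: Esme ∈ {I^A I^A, I^A i}; Jun ∈ {I^A I^A, I^A i}.
Weight each parental genotype pair by prior × P(type-O child):
  I^A i × I^A i: posterior weight 1; P(next child type A) = 3/4.
Weighted sum = 3/4.

3/4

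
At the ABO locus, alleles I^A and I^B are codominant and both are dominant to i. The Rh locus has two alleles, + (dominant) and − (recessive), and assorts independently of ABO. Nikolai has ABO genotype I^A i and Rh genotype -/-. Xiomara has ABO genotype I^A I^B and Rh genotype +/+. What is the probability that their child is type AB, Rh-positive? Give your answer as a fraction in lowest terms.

ABO cross I^A i × I^A I^B → offspring phenotypes: 1/2 A, 1/4 B, 1/4 AB.
Rh cross -/- × +/+ → 1 Rh+.
Independent loci: P(type AB, Rh-positive) = 1/4 × 1 = 1/4.

1/4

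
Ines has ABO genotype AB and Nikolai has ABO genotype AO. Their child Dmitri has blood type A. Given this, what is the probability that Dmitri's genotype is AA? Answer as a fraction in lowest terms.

1/2

Cross AB × AO → 1/4 AA, 1/4 AB, 1/4 AO, 1/4 BO.
Type-A genotypes among offspring: AA (1/4), AO (1/4); total 1/2.
P(AA | type A) = (1/4) / (1/2) = 1/2.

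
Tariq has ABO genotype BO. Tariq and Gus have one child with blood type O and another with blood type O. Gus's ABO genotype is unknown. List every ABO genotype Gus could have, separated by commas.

For each candidate genotype of Gus, check whether crossing it with BO can produce every observed child phenotype.
  AA → possible child types {A, AB} ✗
  AB → possible child types {A, B, AB} ✗
  AO → possible child types {O, A, B, AB} ✓
  BB → possible child types {B} ✗
  BO → possible child types {O, B} ✓
  OO → possible child types {O, B} ✓

AO, BO, OO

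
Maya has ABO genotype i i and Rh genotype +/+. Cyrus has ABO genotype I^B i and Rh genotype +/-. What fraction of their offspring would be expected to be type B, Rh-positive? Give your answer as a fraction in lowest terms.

1/2

ABO cross i i × I^B i → offspring phenotypes: 1/2 O, 1/2 B.
Rh cross +/+ × +/- → 1 Rh+.
Independent loci: P(type B, Rh-positive) = 1/2 × 1 = 1/2.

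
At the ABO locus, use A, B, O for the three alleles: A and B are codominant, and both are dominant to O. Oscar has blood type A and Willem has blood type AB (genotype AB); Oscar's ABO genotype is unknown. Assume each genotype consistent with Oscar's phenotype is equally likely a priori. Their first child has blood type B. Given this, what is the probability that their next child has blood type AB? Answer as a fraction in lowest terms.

Possible genotypes: Oscar ∈ {AA, AO}; Willem ∈ {AB}.
Weight each parental genotype pair by prior × P(type-B child):
  AO × AB: posterior weight 1; P(next child type AB) = 1/4.
Weighted sum = 1/4.

1/4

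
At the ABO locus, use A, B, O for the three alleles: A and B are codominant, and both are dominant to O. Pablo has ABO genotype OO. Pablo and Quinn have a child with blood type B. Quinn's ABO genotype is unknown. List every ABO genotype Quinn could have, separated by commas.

AB, BB, BO

For each candidate genotype of Quinn, check whether crossing it with OO can produce every observed child phenotype.
  AA → possible child types {A} ✗
  AB → possible child types {A, B} ✓
  AO → possible child types {O, A} ✗
  BB → possible child types {B} ✓
  BO → possible child types {O, B} ✓
  OO → possible child types {O} ✗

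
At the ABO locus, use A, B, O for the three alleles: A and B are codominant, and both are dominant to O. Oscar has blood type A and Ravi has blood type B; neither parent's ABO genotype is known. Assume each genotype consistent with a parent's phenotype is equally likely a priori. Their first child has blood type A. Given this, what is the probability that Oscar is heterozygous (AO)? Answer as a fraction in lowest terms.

1/3

Possible genotypes: Oscar ∈ {AA, AO}; Ravi ∈ {BB, BO}.
Weight each parental genotype pair by prior × P(type-A child):
  AA × BO: posterior weight 2/3.
  AO × BO: posterior weight 1/3.
Sum the posterior weight over pairs where Oscar is AO: 1/3.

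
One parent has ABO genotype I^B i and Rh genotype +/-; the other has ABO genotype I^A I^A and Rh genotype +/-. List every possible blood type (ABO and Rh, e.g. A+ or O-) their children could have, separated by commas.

Gametes from I^B i × I^A I^A give offspring ABO genotypes I^A I^B, I^A i, i.e. phenotypes A, AB.
Rh cross +/- × +/- → phenotypes Rh+, Rh-.
Combining independently: A+, A-, AB+, AB-.

A+, A-, AB+, AB-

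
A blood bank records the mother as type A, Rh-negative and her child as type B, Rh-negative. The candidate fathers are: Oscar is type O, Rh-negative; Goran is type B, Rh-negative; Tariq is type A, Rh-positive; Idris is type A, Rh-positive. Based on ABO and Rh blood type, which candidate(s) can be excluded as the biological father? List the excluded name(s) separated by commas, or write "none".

A candidate is excluded only if no genotype consistent with his phenotype could produce a type B, Rh-negative child with a type A, Rh-negative mother.
Oscar (type O, Rh-): no genotype consistent with that phenotype can produce a type-B Rh- child with a type-A mother.
Tariq (type A, Rh+): no genotype consistent with that phenotype can produce a type-B Rh- child with a type-A mother.
Idris (type A, Rh+): no genotype consistent with that phenotype can produce a type-B Rh- child with a type-A mother.

Oscar, Tariq, Idris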